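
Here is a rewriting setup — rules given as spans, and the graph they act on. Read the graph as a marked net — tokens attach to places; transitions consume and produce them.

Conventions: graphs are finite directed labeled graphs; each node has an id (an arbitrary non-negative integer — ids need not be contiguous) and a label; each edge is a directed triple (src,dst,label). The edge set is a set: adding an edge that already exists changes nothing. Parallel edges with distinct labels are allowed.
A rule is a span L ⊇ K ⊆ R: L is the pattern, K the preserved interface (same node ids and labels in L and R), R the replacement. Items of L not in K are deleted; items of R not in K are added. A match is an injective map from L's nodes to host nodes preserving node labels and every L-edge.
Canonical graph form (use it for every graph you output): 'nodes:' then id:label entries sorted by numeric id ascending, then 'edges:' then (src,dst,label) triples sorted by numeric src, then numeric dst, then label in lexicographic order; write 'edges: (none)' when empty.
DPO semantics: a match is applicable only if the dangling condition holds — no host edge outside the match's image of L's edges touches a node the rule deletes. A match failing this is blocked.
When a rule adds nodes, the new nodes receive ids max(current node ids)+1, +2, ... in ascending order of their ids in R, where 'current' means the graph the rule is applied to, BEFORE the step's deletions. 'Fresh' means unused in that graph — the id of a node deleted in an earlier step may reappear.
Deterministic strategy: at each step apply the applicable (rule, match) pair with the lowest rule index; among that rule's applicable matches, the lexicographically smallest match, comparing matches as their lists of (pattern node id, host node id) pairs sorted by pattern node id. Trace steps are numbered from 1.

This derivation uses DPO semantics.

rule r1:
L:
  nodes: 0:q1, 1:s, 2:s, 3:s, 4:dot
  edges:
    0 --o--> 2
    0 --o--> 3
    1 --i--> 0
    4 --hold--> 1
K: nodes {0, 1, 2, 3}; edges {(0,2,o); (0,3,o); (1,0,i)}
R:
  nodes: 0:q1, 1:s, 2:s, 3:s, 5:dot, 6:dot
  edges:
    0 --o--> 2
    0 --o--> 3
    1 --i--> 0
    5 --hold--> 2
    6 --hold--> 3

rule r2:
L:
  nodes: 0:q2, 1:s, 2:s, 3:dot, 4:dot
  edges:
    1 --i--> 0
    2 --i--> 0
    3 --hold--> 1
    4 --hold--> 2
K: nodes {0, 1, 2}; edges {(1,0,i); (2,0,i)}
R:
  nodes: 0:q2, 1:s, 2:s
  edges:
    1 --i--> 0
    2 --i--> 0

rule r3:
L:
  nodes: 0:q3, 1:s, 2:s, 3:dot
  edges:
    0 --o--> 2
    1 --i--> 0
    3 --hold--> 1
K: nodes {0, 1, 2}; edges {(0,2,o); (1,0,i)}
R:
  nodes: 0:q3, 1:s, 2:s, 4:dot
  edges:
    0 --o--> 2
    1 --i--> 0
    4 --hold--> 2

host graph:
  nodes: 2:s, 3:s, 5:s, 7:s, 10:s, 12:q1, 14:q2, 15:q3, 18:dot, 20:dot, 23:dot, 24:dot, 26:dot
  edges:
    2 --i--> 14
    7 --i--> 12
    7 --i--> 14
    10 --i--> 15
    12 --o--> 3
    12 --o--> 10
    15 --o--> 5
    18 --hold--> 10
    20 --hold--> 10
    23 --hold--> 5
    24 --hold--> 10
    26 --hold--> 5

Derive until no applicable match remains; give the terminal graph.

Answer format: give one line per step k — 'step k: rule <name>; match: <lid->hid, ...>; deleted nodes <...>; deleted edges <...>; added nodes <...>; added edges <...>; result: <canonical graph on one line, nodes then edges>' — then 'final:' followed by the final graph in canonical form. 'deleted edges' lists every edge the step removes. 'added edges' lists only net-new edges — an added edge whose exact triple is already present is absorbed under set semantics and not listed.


step 1: rule r3; match: 0->15, 1->10, 2->5, 3->18; deleted nodes 18; deleted edges (18,10,hold); added nodes 27; added edges (27,5,hold); result: nodes: 2:s, 3:s, 5:s, 7:s, 10:s, 12:q1, 14:q2, 15:q3, 20:dot, 23:dot, 24:dot, 26:dot, 27:dot edges: (2,14,i); (7,12,i); (7,14,i); (10,15,i); (12,3,o); (12,10,o); (15,5,o); (20,10,hold); (23,5,hold); (24,10,hold); (26,5,hold); (27,5,hold)
step 2: rule r3; match: 0->15, 1->10, 2->5, 3->20; deleted nodes 20; deleted edges (20,10,hold); added nodes 28; added edges (28,5,hold); result: nodes: 2:s, 3:s, 5:s, 7:s, 10:s, 12:q1, 14:q2, 15:q3, 23:dot, 24:dot, 26:dot, 27:dot, 28:dot edges: (2,14,i); (7,12,i); (7,14,i); (10,15,i); (12,3,o); (12,10,o); (15,5,o); (23,5,hold); (24,10,hold); (26,5,hold); (27,5,hold); (28,5,hold)
step 3: rule r3; match: 0->15, 1->10, 2->5, 3->24; deleted nodes 24; deleted edges (24,10,hold); added nodes 29; added edges (29,5,hold); result: nodes: 2:s, 3:s, 5:s, 7:s, 10:s, 12:q1, 14:q2, 15:q3, 23:dot, 26:dot, 27:dot, 28:dot, 29:dot edges: (2,14,i); (7,12,i); (7,14,i); (10,15,i); (12,3,o); (12,10,o); (15,5,o); (23,5,hold); (26,5,hold); (27,5,hold); (28,5,hold); (29,5,hold)
final:
nodes: 2:s, 3:s, 5:s, 7:s, 10:s, 12:q1, 14:q2, 15:q3, 23:dot, 26:dot, 27:dot, 28:dot, 29:dot
edges: (2,14,i); (7,12,i); (7,14,i); (10,15,i); (12,3,o); (12,10,o); (15,5,o); (23,5,hold); (26,5,hold); (27,5,hold); (28,5,hold); (29,5,hold)


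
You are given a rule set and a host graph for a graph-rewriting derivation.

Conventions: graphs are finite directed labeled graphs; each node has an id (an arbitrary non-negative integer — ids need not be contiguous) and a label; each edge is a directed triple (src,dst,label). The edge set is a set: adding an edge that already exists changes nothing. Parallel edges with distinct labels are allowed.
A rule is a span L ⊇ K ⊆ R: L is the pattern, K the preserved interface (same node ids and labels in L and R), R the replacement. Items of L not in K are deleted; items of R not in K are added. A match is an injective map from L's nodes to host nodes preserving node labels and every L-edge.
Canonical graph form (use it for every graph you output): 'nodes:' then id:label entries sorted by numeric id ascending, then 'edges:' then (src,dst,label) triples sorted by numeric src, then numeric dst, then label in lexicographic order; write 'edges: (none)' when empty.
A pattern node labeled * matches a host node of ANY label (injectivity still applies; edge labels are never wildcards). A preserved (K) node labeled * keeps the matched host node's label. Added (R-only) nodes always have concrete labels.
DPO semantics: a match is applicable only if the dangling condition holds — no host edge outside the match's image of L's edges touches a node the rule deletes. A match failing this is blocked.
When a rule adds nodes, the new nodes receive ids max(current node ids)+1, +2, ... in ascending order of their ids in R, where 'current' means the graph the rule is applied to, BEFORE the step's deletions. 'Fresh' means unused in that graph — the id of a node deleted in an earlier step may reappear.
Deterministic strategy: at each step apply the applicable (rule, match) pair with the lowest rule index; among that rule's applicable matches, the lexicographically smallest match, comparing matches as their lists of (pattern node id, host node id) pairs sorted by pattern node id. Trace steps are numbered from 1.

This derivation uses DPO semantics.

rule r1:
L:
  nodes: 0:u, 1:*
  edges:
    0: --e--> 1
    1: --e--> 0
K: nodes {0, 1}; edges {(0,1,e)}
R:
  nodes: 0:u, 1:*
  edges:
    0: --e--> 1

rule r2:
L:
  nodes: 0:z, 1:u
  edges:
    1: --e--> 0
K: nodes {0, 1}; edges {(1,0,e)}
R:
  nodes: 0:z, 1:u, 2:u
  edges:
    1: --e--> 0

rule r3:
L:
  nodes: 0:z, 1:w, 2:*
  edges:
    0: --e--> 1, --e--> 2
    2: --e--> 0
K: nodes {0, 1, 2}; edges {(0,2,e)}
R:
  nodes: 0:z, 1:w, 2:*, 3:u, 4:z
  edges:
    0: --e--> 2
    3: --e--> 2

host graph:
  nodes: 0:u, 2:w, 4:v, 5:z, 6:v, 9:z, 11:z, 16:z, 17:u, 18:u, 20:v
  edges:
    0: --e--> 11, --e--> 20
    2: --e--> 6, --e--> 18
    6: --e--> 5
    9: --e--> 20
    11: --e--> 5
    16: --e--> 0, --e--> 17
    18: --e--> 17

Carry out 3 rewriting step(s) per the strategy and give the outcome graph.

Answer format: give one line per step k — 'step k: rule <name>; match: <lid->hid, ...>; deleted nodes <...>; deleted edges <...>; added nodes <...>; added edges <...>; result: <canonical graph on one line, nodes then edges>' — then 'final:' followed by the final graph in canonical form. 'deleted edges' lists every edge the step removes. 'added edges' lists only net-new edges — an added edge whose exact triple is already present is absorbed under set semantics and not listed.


step 1: rule r2; match: 0->11, 1->0; deleted nodes (none); deleted edges (none); added nodes 21; added edges (none); result: nodes: 0:u, 2:w, 4:v, 5:z, 6:v, 9:z, 11:z, 16:z, 17:u, 18:u, 20:v, 21:u edges: (0,11,e); (0,20,e); (2,6,e); (2,18,e); (6,5,e); (9,20,e); (11,5,e); (16,0,e); (16,17,e); (18,17,e)
step 2: rule r2; match: 0->11, 1->0; deleted nodes (none); deleted edges (none); added nodes 22; added edges (none); result: nodes: 0:u, 2:w, 4:v, 5:z, 6:v, 9:z, 11:z, 16:z, 17:u, 18:u, 20:v, 21:u, 22:u edges: (0,11,e); (0,20,e); (2,6,e); (2,18,e); (6,5,e); (9,20,e); (11,5,e); (16,0,e); (16,17,e); (18,17,e)
step 3: rule r2; match: 0->11, 1->0; deleted nodes (none); deleted edges (none); added nodes 23; added edges (none); result: nodes: 0:u, 2:w, 4:v, 5:z, 6:v, 9:z, 11:z, 16:z, 17:u, 18:u, 20:v, 21:u, 22:u, 23:u edges: (0,11,e); (0,20,e); (2,6,e); (2,18,e); (6,5,e); (9,20,e); (11,5,e); (16,0,e); (16,17,e); (18,17,e)
final:
nodes: 0:u, 2:w, 4:v, 5:z, 6:v, 9:z, 11:z, 16:z, 17:u, 18:u, 20:v, 21:u, 22:u, 23:u
edges: (0,11,e); (0,20,e); (2,6,e); (2,18,e); (6,5,e); (9,20,e); (11,5,e); (16,0,e); (16,17,e); (18,17,e)


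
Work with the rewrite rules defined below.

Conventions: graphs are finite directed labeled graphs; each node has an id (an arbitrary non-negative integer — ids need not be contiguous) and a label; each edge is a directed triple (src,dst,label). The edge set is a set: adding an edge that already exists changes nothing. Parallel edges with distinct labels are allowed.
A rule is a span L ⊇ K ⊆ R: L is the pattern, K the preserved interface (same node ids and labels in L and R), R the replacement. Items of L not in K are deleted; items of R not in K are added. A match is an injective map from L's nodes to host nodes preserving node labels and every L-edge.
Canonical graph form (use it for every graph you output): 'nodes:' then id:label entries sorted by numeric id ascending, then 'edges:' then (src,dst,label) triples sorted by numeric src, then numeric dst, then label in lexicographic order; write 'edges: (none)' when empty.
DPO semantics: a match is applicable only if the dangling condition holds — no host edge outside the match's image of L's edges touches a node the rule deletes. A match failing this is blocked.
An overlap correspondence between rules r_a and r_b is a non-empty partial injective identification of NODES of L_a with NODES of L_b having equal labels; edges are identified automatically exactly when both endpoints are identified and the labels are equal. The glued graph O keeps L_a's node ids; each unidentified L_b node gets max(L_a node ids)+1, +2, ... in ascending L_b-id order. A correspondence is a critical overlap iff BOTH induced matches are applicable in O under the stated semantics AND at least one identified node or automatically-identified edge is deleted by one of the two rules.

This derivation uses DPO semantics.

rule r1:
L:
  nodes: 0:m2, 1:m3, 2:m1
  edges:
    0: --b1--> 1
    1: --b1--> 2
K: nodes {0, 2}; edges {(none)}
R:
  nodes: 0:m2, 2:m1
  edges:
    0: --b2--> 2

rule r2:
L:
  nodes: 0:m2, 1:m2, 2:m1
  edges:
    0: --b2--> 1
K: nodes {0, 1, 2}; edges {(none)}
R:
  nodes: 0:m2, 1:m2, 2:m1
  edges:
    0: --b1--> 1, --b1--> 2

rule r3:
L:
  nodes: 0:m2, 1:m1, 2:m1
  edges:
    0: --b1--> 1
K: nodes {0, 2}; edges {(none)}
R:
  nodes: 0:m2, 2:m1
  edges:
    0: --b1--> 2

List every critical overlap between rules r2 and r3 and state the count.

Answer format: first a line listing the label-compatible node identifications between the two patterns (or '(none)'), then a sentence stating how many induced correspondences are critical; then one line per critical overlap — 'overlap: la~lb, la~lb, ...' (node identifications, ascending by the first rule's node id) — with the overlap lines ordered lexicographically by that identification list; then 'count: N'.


label-compatible node identifications between L(r2) and L(r3): 0~0, 1~0, 2~1, 2~2
3 of the induced correspondences are critical overlaps of r2 and r3.
overlap: 0~0, 2~1
overlap: 1~0, 2~1
overlap: 2~1
count: 3


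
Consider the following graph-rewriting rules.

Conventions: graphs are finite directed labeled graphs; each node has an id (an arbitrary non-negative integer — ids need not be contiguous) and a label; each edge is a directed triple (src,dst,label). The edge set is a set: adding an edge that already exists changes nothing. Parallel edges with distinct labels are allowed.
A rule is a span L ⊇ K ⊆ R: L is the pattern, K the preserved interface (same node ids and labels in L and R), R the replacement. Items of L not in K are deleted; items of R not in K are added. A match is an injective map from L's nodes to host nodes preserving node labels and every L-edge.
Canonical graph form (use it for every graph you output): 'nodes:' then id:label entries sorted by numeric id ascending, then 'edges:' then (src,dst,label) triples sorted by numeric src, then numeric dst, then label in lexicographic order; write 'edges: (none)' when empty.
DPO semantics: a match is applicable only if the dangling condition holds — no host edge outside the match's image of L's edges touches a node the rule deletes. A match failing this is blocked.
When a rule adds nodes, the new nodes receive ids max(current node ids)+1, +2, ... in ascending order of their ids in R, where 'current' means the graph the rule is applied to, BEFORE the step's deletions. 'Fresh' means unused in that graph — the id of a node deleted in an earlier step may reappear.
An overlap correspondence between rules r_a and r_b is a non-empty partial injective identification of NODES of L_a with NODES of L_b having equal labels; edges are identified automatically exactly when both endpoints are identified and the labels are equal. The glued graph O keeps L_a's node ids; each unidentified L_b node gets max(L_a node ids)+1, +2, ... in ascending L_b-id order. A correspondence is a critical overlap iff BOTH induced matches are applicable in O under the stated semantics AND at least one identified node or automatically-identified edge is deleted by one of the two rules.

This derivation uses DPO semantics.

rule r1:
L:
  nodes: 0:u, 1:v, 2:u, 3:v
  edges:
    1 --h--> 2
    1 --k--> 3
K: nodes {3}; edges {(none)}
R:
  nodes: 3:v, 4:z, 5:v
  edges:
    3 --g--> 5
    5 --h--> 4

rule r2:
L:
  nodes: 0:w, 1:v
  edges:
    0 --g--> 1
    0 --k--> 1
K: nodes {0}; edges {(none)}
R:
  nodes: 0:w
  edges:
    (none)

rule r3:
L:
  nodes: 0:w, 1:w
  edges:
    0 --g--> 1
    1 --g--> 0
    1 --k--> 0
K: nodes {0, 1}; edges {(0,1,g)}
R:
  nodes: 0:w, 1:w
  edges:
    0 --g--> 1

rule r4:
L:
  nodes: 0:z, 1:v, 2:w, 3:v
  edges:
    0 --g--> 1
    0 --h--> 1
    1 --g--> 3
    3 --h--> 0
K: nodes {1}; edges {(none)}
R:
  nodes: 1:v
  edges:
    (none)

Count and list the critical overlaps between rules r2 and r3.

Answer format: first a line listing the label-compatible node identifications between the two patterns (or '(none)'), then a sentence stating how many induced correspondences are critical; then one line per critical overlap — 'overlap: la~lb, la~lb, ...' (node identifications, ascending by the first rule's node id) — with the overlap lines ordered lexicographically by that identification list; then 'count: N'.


label-compatible node identifications between L(r2) and L(r3): 0~0, 0~1
0 of the induced correspondences are critical overlaps of r2 and r3.
count: 0


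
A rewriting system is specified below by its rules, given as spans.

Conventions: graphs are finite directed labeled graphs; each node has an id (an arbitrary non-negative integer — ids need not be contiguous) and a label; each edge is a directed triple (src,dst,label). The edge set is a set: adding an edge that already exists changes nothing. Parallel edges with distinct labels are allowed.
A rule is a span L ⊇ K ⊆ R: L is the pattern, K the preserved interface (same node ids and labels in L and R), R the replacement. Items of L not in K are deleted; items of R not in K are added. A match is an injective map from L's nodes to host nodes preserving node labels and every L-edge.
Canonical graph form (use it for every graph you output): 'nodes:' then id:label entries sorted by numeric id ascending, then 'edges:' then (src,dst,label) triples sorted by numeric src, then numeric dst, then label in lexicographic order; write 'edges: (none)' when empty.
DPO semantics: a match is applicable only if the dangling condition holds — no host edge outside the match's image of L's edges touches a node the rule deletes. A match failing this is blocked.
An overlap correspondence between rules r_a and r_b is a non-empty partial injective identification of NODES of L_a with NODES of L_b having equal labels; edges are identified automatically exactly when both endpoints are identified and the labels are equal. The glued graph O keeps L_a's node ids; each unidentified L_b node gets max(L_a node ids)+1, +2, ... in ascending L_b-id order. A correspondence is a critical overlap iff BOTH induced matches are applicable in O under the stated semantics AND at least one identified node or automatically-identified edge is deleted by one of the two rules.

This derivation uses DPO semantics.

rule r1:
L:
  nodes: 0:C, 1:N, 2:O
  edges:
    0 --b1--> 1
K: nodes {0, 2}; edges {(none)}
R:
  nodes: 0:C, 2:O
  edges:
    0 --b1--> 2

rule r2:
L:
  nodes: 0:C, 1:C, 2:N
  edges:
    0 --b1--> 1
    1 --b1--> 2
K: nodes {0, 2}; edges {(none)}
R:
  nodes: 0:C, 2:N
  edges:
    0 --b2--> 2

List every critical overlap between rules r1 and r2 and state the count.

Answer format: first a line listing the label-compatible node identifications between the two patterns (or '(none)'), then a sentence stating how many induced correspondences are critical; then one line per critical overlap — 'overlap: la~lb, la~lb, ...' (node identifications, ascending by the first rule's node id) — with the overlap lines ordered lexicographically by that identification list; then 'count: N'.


label-compatible node identifications between L(r1) and L(r2): 0~0, 0~1, 1~2
1 of the induced correspondences is a critical overlap of r1 and r2.
overlap: 0~1, 1~2
count: 1


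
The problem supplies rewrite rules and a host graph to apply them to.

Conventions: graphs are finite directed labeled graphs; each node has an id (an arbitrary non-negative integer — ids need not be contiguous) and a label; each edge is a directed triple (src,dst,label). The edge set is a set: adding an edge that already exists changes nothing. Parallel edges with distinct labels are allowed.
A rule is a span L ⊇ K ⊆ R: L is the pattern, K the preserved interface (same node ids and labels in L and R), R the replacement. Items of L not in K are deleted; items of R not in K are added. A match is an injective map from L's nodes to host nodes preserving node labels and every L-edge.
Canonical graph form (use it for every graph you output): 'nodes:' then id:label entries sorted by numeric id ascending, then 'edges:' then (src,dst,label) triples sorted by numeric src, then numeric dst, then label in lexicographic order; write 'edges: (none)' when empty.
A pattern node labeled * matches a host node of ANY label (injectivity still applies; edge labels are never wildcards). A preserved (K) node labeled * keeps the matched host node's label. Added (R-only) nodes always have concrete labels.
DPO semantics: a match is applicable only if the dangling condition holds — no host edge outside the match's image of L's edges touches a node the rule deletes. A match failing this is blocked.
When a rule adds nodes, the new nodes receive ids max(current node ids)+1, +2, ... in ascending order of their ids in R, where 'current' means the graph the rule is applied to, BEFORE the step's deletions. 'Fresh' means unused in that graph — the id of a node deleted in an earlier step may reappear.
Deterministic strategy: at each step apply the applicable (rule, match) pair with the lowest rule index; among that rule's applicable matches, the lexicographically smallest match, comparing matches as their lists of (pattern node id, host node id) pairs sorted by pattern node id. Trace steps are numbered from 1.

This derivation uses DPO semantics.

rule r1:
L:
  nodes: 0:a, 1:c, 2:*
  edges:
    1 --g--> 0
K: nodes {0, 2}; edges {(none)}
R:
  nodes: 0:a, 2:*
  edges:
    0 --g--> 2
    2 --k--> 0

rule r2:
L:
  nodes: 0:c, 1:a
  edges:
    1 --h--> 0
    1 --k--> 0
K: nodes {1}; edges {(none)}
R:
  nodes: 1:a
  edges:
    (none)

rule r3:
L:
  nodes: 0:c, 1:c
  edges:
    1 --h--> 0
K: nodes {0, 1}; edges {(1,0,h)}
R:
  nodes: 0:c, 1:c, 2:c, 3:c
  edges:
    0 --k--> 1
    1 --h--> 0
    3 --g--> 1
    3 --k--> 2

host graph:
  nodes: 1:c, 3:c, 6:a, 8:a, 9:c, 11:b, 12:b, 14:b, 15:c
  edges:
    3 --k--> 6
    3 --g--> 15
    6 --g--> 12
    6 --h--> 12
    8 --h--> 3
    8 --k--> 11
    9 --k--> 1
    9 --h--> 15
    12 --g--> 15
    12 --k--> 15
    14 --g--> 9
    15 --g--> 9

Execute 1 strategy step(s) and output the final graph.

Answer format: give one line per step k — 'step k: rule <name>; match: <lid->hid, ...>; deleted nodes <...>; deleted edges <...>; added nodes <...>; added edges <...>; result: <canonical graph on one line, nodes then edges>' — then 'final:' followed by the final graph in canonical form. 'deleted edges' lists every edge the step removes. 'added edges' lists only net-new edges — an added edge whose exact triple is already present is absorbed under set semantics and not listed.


step 1: rule r3; match: 0->15, 1->9; deleted nodes (none); deleted edges (none); added nodes 16, 17; added edges (15,9,k); (17,9,g); (17,16,k); result: nodes: 1:c, 3:c, 6:a, 8:a, 9:c, 11:b, 12:b, 14:b, 15:c, 16:c, 17:c edges: (3,6,k); (3,15,g); (6,12,g); (6,12,h); (8,3,h); (8,11,k); (9,1,k); (9,15,h); (12,15,g); (12,15,k); (14,9,g); (15,9,g); (15,9,k); (17,9,g); (17,16,k)
final:
nodes: 1:c, 3:c, 6:a, 8:a, 9:c, 11:b, 12:b, 14:b, 15:c, 16:c, 17:c
edges: (3,6,k); (3,15,g); (6,12,g); (6,12,h); (8,3,h); (8,11,k); (9,1,k); (9,15,h); (12,15,g); (12,15,k); (14,9,g); (15,9,g); (15,9,k); (17,9,g); (17,16,k)


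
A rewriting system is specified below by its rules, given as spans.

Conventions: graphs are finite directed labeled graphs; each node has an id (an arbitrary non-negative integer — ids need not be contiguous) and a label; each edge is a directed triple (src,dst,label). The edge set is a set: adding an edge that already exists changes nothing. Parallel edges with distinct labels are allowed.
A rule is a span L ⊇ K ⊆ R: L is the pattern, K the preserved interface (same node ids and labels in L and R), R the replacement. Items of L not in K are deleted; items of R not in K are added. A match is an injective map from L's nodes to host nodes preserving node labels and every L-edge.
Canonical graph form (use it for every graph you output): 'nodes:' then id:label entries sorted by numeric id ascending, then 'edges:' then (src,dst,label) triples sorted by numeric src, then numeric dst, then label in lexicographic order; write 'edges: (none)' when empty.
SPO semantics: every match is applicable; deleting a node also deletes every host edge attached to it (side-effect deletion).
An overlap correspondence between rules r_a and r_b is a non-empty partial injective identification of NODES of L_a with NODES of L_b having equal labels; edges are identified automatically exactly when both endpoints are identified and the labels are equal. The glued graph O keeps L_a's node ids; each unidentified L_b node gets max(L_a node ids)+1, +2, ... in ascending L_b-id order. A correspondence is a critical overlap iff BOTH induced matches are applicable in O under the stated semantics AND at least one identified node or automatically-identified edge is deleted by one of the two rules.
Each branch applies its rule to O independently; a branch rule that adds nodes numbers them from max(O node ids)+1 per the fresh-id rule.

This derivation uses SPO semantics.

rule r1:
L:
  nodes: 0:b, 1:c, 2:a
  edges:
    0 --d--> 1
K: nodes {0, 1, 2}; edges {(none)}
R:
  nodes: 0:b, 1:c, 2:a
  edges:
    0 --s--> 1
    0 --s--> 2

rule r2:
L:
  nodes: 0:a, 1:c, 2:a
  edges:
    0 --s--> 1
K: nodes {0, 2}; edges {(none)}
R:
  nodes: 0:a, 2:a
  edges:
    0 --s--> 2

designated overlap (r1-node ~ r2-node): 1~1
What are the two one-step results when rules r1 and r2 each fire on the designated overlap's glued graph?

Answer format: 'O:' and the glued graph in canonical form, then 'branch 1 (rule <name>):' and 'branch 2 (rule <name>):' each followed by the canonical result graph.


O:
nodes: 0:b, 1:c, 2:a, 3:a, 4:a
edges: (0,1,d); (3,1,s)
branch 1 (rule r1):
nodes: 0:b, 1:c, 2:a, 3:a, 4:a
edges: (0,1,s); (0,2,s); (3,1,s)
branch 2 (rule r2):
nodes: 0:b, 2:a, 3:a, 4:a
edges: (3,4,s)


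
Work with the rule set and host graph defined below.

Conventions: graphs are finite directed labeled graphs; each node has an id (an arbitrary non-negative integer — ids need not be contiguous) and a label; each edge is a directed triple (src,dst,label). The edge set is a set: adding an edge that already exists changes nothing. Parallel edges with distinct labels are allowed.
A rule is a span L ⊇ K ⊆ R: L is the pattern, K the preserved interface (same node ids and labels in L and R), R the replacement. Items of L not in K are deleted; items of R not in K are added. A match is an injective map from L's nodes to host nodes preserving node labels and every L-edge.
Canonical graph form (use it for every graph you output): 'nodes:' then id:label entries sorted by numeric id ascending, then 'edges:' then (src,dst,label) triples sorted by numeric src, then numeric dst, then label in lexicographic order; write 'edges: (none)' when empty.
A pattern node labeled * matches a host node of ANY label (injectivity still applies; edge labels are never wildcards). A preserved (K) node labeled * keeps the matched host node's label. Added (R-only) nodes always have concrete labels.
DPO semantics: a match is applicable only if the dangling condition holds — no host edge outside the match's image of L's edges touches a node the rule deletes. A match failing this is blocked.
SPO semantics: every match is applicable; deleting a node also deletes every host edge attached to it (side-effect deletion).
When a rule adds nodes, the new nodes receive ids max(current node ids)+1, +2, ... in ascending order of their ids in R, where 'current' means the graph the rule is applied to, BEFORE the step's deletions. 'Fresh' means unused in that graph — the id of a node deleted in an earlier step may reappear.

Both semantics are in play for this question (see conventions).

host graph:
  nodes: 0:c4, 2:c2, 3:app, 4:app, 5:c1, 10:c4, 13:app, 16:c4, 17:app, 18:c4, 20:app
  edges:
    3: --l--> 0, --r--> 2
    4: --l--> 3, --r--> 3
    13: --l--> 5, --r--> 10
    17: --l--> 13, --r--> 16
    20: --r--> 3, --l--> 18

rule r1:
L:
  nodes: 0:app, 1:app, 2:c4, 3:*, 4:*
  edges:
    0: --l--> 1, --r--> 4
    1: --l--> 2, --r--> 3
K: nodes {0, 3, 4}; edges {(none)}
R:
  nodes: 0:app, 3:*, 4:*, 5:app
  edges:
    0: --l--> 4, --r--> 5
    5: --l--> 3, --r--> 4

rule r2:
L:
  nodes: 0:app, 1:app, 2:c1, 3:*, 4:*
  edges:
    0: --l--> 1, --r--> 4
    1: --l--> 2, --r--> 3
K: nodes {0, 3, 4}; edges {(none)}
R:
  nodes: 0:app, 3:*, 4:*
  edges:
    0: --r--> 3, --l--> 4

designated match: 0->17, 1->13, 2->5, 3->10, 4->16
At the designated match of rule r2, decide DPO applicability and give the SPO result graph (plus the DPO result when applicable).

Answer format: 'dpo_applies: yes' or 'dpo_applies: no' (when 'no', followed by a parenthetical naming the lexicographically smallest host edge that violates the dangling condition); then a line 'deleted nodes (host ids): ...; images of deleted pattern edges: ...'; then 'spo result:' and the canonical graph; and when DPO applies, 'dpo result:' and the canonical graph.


dpo_applies: yes
deleted nodes (host ids): 5, 13; images of deleted pattern edges: (13,5,l); (13,10,r); (17,13,l); (17,16,r)
spo result:
nodes: 0:c4, 2:c2, 3:app, 4:app, 10:c4, 16:c4, 17:app, 18:c4, 20:app
edges: (3,0,l); (3,2,r); (4,3,l); (4,3,r); (17,10,r); (17,16,l); (20,3,r); (20,18,l)
dpo result:
nodes: 0:c4, 2:c2, 3:app, 4:app, 10:c4, 16:c4, 17:app, 18:c4, 20:app
edges: (3,0,l); (3,2,r); (4,3,l); (4,3,r); (17,10,r); (17,16,l); (20,3,r); (20,18,l)


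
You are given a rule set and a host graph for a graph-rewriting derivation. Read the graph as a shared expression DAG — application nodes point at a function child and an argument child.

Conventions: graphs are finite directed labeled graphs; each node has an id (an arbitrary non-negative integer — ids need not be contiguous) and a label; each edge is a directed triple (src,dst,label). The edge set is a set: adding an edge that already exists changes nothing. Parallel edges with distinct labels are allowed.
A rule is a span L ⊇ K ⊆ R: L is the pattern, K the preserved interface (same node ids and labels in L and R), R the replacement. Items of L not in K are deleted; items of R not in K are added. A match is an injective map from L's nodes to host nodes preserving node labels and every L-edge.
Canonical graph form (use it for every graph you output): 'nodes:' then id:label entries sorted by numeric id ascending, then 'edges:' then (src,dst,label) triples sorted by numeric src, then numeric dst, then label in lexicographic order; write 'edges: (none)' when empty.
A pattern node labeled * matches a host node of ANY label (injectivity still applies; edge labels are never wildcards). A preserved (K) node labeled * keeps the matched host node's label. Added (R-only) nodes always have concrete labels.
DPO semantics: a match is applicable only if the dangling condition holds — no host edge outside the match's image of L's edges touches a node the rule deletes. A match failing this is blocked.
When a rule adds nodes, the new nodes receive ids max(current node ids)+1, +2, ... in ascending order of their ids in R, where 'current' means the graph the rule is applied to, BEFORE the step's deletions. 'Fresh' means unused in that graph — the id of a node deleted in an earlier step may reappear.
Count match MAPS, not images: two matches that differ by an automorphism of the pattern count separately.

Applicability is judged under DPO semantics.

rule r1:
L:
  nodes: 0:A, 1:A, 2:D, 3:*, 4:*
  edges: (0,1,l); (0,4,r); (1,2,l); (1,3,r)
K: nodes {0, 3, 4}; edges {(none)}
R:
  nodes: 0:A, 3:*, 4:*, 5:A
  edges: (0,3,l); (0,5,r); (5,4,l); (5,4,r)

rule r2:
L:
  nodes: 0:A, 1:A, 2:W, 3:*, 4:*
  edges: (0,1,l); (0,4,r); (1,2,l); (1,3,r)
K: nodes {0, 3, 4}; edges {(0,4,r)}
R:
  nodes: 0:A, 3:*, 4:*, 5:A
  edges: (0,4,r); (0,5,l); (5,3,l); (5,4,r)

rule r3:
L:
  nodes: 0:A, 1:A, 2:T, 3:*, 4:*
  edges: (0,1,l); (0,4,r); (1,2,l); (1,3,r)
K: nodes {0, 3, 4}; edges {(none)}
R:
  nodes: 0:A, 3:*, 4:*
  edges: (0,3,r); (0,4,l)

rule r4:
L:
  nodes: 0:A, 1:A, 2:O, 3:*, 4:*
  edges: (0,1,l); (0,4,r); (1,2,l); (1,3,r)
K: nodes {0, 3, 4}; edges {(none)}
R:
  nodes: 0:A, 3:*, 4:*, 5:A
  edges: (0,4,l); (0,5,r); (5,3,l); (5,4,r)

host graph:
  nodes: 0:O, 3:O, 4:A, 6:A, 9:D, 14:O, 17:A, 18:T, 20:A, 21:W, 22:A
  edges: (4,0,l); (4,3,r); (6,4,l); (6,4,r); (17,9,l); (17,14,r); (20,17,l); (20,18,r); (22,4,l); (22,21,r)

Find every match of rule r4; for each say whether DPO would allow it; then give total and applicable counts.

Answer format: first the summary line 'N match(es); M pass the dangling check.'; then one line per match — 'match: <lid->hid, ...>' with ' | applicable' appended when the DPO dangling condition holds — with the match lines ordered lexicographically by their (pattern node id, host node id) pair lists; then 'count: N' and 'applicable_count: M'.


1 match(es); 0 pass the dangling check.
match: 0->22, 1->4, 2->0, 3->3, 4->21
count: 1
applicable_count: 0


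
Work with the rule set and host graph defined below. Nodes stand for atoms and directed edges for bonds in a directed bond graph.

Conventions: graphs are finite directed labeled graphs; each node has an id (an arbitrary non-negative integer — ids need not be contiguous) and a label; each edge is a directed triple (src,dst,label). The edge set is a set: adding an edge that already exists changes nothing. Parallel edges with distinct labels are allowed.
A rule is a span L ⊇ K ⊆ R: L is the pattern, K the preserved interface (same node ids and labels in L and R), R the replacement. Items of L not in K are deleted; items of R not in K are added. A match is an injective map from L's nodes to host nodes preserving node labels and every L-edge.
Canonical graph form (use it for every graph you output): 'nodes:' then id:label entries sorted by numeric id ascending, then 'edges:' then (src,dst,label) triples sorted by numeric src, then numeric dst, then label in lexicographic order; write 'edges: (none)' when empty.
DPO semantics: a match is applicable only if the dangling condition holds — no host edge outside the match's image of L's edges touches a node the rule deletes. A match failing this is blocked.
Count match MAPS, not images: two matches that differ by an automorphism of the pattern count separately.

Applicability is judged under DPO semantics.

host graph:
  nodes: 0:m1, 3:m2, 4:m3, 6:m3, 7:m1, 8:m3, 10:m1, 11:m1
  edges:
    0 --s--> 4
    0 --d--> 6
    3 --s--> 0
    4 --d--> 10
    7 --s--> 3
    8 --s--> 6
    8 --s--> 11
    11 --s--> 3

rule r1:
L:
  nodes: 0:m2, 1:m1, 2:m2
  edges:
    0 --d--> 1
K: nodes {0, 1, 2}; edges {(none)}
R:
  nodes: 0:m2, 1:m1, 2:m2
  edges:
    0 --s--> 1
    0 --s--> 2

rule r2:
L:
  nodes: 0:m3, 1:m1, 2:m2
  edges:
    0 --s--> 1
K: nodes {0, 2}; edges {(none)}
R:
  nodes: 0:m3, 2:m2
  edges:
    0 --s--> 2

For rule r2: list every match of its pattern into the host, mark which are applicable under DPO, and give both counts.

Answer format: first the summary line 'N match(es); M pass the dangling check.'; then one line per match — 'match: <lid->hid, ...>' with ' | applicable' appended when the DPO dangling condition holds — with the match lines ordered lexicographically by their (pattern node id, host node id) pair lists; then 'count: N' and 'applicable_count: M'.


1 match(es); 0 pass the dangling check.
match: 0->8, 1->11, 2->3
count: 1
applicable_count: 0


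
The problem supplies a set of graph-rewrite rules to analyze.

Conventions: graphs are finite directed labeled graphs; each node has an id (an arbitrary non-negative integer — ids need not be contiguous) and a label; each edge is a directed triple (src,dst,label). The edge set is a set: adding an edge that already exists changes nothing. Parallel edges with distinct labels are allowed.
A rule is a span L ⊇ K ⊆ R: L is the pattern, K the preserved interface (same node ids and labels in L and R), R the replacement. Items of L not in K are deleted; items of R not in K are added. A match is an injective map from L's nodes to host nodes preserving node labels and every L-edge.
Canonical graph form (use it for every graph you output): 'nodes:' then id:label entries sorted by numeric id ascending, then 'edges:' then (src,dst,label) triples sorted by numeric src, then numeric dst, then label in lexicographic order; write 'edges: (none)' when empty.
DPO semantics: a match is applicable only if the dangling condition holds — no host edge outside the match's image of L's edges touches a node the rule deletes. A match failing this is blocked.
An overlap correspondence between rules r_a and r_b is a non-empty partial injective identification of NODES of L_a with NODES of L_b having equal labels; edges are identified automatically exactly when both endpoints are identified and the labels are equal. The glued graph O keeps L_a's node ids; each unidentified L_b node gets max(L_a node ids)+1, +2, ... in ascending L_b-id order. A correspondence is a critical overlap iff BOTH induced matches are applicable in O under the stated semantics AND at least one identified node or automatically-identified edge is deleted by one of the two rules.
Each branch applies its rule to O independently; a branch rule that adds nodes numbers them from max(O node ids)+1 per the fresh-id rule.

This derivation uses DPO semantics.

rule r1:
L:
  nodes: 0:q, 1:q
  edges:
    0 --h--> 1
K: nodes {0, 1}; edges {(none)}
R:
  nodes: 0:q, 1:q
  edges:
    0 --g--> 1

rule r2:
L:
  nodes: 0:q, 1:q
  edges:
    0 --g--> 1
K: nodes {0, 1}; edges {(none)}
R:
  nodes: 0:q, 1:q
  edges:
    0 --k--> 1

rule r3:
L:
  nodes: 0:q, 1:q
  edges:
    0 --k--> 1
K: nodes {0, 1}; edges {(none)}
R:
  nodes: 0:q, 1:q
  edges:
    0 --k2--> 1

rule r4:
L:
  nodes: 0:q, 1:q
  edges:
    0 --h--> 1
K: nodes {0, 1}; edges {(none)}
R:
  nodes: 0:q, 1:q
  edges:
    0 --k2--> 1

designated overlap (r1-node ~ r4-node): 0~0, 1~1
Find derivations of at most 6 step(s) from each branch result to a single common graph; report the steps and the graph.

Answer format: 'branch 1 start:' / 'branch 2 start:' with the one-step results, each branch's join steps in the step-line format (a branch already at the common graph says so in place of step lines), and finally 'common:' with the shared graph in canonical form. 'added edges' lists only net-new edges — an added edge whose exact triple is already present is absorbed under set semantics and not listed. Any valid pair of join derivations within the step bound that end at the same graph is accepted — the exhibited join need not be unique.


branch 1 start:
nodes: 0:q, 1:q
edges: (0,1,g)
branch 2 start:
nodes: 0:q, 1:q
edges: (0,1,k2)
branch 1 step 1: rule r2; match: 0->0, 1->1; deleted nodes (none); deleted edges (0,1,g); added nodes (none); added edges (0,1,k); result: nodes: 0:q, 1:q edges: (0,1,k)
branch 1 step 2: rule r3; match: 0->0, 1->1; deleted nodes (none); deleted edges (0,1,k); added nodes (none); added edges (0,1,k2); result: nodes: 0:q, 1:q edges: (0,1,k2)
branch 2: already at the common graph (0 steps)
common:
nodes: 0:q, 1:q
edges: (0,1,k2)


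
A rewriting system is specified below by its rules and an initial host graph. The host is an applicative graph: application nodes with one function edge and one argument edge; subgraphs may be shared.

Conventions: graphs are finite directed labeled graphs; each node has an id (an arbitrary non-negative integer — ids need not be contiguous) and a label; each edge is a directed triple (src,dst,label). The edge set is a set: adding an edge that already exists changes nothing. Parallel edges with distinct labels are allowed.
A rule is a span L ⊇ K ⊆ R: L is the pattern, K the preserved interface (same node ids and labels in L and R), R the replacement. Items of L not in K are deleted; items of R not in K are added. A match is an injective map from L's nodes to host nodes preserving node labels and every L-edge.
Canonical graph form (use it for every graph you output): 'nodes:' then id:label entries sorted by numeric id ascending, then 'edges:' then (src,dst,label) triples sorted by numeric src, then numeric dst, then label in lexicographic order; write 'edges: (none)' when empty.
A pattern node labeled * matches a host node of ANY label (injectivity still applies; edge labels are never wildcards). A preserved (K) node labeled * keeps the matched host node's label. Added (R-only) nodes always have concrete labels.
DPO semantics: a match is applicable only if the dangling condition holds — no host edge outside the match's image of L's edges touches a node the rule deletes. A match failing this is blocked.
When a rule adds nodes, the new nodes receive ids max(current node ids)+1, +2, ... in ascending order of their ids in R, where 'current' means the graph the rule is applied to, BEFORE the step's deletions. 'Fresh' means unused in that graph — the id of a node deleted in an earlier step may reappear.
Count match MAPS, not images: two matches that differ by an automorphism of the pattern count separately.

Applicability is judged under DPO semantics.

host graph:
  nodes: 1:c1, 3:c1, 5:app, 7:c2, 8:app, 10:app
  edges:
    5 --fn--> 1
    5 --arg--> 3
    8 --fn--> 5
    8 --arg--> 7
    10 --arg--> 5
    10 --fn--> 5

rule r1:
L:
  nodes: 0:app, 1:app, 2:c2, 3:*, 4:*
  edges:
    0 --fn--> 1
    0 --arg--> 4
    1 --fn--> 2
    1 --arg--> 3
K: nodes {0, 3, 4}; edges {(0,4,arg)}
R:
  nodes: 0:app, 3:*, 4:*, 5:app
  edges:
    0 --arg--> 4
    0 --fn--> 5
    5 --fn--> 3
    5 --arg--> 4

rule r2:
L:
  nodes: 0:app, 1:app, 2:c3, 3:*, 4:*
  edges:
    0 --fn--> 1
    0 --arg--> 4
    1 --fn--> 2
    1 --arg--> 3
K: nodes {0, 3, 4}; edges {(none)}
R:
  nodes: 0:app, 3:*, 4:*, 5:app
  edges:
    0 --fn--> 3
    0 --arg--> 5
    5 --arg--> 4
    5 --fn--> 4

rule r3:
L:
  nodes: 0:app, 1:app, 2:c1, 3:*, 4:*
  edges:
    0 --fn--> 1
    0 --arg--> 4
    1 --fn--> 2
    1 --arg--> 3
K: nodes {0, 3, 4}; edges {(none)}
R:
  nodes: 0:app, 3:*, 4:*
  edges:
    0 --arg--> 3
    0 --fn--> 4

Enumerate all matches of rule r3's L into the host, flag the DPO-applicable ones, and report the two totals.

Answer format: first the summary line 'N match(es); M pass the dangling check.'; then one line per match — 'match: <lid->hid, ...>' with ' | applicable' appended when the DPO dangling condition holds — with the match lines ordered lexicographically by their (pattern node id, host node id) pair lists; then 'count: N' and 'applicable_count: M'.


1 match(es); 0 pass the dangling check.
match: 0->8, 1->5, 2->1, 3->3, 4->7
count: 1
applicable_count: 0
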